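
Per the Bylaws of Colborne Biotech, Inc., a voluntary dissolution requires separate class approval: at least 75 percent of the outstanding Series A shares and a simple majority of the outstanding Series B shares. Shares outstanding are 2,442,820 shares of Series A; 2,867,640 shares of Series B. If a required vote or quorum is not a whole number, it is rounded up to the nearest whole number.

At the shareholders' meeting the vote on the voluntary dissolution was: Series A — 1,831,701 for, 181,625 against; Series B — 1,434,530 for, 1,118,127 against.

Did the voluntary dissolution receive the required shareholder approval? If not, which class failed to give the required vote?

Series A: 3/4 of 2442820 = 1832115; 1,832,115 required, 1,831,701 in favor — not approved.
Series B: a majority of 2867640 is 1433821; 1,433,821 required, 1,434,530 in favor — approved.

Not approved — the Series A shares did not give the required vote.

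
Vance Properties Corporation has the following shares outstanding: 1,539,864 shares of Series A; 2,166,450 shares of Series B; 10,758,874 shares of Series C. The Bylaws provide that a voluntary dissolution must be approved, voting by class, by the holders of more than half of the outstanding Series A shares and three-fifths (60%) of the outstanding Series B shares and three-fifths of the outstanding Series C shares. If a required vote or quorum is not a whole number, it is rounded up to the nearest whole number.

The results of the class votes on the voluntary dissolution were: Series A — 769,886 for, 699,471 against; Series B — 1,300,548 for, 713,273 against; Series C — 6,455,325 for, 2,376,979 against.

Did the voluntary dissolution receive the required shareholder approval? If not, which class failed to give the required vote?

Series A: a majority of 1539864 is 769933; 769,933 required, 769,886 in favor — not approved.
Series B: 3/5 of 2166450 = 1299870; 1,299,870 required, 1,300,548 in favor — approved.
Series C: 3/5 of 10758874 = 6455324.40, rounded up to 6455325; 6,455,325 required, 6,455,325 in favor — approved.

Not approved — the Series A shares did not give the required vote.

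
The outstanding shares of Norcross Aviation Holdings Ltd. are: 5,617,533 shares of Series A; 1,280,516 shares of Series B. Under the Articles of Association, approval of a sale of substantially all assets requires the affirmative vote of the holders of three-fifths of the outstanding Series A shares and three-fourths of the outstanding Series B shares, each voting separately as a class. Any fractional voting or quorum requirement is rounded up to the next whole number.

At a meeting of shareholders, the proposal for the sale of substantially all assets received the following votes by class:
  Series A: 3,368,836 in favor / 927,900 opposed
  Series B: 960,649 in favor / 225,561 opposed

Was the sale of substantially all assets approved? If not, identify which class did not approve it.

Not approved — the Series A shares did not give the required vote.

Series A: 3/5 of 5617533 = 3370519.80, rounded up to 3370520; 3,370,520 required, 3,368,836 in favor — not approved.
Series B: 3/4 of 1280516 = 960387; 960,387 required, 960,649 in favor — approved.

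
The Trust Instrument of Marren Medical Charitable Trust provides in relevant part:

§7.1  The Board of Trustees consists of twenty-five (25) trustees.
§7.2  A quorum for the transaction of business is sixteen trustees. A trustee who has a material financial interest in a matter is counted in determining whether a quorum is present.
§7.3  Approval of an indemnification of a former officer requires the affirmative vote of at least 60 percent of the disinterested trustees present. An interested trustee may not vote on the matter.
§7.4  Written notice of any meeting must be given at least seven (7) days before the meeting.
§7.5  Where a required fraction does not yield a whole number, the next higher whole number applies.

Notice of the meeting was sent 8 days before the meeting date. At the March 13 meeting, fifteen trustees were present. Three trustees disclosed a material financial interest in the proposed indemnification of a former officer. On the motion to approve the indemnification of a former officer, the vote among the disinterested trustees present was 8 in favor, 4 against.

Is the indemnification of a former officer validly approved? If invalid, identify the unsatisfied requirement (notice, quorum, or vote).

Notice: 8 days given; 7 required (8 ≥ 7). Satisfied.
Quorum: 15 present (interested trustees count toward quorum); quorum is 16. Not satisfied.
Vote: the indemnification of a former officer requires three-fifths of the disinterested trustees present (15 − 3 = 12). 3/5 of 12 = 7.20, rounded up to 8, so 8 affirmative votes are needed; 8 voted in favor. Satisfied. (Moot — without a quorum no business can be validly transacted.)

Invalid — quorum requirement not satisfied.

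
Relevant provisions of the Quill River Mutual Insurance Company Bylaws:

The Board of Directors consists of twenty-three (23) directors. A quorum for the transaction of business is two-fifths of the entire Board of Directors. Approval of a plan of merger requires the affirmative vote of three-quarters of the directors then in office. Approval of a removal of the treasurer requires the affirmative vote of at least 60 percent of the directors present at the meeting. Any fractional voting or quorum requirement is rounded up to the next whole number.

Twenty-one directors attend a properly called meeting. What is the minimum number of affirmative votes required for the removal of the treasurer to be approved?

13

The removal of the treasurer requires three-fifths of the directors present (21).
3/5 of 21 = 12.60, rounded up to 13.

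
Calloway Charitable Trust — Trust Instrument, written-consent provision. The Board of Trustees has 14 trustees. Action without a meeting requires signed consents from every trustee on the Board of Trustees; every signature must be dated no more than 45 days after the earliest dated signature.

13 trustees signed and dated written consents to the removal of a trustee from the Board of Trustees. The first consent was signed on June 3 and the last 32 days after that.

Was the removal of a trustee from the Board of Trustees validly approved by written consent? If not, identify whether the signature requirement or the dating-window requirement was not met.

Not effective — insufficient signatures.

Signatures required: the unanimous vote of 14 — unanimous means all 14, so 14 needed; 13 signed. Insufficient.
Dating window: the latest signature is 32 days after the earliest; the limit is 45 days. Within the window.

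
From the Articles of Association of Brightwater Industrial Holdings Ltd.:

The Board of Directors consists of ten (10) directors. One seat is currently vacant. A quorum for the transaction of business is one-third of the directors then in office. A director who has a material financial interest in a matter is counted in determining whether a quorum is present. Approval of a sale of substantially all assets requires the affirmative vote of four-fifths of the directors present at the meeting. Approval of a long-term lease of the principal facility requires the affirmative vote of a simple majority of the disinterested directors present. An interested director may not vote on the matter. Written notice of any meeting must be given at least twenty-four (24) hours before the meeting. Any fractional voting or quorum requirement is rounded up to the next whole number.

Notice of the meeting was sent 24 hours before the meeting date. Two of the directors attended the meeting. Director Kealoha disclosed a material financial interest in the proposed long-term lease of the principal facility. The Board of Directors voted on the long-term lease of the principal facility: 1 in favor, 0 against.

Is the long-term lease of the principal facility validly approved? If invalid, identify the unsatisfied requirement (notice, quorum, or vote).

Invalid — quorum requirement not satisfied.

Notice: 24 hours given; 24 required (24 ≥ 24). Satisfied.
Quorum: 2 present (interested directors count toward quorum); quorum is 3. Not satisfied.
Vote: the long-term lease of the principal facility requires a majority of the disinterested directors present (2 − 1 = 1). A majority of 1 is 1, so 1 affirmative vote is needed; 1 voted in favor. Satisfied. (Moot — without a quorum no business can be validly transacted.)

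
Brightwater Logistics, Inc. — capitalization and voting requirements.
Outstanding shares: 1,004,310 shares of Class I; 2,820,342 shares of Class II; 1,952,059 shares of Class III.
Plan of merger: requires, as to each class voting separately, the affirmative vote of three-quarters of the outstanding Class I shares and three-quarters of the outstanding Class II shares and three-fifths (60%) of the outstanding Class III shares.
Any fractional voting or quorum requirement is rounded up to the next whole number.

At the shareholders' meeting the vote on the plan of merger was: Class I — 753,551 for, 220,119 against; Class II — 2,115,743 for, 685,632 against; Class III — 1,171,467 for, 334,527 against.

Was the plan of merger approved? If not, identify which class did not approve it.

Approved — every class gave the required vote.

Class I: 3/4 of 1004310 = 753232.50, rounded up to 753233; 753,233 required, 753,551 in favor — approved.
Class II: 3/4 of 2820342 = 2115256.50, rounded up to 2115257; 2,115,257 required, 2,115,743 in favor — approved.
Class III: 3/5 of 1952059 = 1171235.40, rounded up to 1171236; 1,171,236 required, 1,171,467 in favor — approved.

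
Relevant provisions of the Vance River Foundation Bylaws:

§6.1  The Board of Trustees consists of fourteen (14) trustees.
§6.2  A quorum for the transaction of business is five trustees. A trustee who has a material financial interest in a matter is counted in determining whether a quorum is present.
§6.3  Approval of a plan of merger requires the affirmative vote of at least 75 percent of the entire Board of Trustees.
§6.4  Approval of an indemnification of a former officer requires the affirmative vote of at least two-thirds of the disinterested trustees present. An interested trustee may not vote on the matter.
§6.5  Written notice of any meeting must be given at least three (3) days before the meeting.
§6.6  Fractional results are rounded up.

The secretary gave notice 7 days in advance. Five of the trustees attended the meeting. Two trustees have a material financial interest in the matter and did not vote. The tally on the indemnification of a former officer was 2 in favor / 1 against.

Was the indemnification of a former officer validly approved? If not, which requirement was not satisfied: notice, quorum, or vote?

Notice: 7 days given; 3 required (7 ≥ 3). Satisfied.
Quorum: 5 present (interested trustees count toward quorum); quorum is 5. Satisfied.
Vote: the indemnification of a former officer requires two-thirds of the disinterested trustees present (5 − 2 = 3). 2/3 of 3 = 2, so 2 affirmative votes are needed; 2 voted in favor. Satisfied.

Valid — all requirements satisfied.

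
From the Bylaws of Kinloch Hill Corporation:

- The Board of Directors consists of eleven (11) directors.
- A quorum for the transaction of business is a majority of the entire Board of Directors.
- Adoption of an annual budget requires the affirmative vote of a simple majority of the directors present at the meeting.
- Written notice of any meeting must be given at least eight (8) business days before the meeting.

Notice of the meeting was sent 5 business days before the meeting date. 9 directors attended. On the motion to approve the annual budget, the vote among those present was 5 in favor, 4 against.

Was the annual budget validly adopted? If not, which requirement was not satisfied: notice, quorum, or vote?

Invalid — notice requirement not satisfied.

Notice: 5 business days given; 8 required (5 < 8). Not satisfied.
Quorum: 9 present; quorum is 6. Satisfied.
Vote: the annual budget requires a majority of the directors present (9). A majority of 9 is 5, so 5 affirmative votes are needed; 5 voted in favor. Satisfied.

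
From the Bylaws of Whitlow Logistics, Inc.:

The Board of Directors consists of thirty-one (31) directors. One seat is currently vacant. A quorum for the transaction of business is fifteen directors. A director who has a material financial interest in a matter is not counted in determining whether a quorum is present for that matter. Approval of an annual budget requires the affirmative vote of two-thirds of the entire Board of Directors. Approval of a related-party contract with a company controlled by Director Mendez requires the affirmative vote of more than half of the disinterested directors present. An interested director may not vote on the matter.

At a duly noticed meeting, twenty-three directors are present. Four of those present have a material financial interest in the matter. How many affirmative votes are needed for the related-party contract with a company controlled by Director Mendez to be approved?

The related-party contract with a company controlled by Director Mendez requires a majority of the disinterested directors present (23 − 4 = 19).
A majority of 19 is 10.

10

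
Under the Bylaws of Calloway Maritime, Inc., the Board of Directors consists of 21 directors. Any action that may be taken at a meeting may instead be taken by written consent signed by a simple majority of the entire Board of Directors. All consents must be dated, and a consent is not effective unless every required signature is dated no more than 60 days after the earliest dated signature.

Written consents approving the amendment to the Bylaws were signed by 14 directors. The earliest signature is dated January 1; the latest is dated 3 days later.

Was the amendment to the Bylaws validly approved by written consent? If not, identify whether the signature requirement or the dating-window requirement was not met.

Signatures required: a simple majority of 21 — a majority of 21 is 11, so 11 needed; 14 signed. Sufficient.
Dating window: the latest signature is 3 days after the earliest; the limit is 60 days. Within the window.

Effective — both the signature and dating-window requirements are satisfied.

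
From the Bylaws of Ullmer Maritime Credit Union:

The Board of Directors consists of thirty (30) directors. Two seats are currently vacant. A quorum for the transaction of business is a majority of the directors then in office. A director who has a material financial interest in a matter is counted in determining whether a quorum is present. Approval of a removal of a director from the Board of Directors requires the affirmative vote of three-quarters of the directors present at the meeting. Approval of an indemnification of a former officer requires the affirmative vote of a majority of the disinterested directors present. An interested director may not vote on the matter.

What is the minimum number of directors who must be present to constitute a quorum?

A majority of 28 is 15.

15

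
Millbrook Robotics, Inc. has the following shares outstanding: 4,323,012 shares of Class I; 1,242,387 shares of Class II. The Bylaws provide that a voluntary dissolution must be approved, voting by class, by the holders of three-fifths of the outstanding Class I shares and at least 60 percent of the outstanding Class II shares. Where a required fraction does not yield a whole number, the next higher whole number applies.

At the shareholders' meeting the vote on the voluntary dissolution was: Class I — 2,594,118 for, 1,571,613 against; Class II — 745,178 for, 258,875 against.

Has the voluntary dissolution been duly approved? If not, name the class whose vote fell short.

Not approved — the Class II shares did not give the required vote.

Class I: 3/5 of 4323012 = 2593807.20, rounded up to 2593808; 2,593,808 required, 2,594,118 in favor — approved.
Class II: 3/5 of 1242387 = 745432.20, rounded up to 745433; 745,433 required, 745,178 in favor — not approved.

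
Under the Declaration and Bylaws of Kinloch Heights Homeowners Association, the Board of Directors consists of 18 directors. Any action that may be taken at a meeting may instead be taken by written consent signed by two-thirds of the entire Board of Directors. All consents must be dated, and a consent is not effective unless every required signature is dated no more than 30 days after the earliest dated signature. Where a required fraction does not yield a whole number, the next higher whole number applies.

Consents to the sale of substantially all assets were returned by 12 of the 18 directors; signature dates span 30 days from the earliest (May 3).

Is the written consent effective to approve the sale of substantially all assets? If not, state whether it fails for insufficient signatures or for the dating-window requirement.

Effective — both the signature and dating-window requirements are satisfied.

Signatures required: two-thirds of 18 — 2/3 of 18 = 12, so 12 needed; 12 signed. Sufficient.
Dating window: the latest signature is 30 days after the earliest; the limit is 30 days. Within the window.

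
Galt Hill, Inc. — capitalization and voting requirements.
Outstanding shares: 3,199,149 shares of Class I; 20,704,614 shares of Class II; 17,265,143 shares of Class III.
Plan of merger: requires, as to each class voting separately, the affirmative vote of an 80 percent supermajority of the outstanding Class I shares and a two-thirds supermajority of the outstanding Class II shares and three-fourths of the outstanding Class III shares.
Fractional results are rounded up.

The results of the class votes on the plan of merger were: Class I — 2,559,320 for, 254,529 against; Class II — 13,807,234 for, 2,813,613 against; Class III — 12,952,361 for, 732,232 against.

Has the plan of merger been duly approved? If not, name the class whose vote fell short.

Class I: 4/5 of 3199149 = 2559319.20, rounded up to 2559320; 2,559,320 required, 2,559,320 in favor — approved.
Class II: 2/3 of 20704614 = 13803076; 13,803,076 required, 13,807,234 in favor — approved.
Class III: 3/4 of 17265143 = 12948857.25, rounded up to 12948858; 12,948,858 required, 12,952,361 in favor — approved.

Approved — every class gave the required vote.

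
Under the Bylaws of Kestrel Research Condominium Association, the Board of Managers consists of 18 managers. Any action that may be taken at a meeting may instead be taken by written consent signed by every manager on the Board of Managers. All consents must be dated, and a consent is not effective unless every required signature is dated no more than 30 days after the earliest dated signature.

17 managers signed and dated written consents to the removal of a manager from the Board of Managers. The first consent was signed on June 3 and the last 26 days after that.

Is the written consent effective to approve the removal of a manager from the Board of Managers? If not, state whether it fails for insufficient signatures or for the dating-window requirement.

Signatures required: the unanimous vote of 18 — unanimous means all 18, so 18 needed; 17 signed. Insufficient.
Dating window: the latest signature is 26 days after the earliest; the limit is 30 days. Within the window.

Not effective — insufficient signatures.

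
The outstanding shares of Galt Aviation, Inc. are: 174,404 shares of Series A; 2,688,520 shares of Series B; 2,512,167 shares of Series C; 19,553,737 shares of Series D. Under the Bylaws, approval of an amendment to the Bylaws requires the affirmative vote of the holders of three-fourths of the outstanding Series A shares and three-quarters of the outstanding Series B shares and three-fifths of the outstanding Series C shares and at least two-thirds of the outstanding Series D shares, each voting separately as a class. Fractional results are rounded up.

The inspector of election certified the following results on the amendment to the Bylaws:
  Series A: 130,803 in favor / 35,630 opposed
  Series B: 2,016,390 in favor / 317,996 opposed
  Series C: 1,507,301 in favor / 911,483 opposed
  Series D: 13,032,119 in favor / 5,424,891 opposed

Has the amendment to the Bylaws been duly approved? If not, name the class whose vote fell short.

Series A: 3/4 of 174404 = 130803; 130,803 required, 130,803 in favor — approved.
Series B: 3/4 of 2688520 = 2016390; 2,016,390 required, 2,016,390 in favor — approved.
Series C: 3/5 of 2512167 = 1507300.20, rounded up to 1507301; 1,507,301 required, 1,507,301 in favor — approved.
Series D: 2/3 of 19553737 = 13035824.67, rounded up to 13035825; 13,035,825 required, 13,032,119 in favor — not approved.

Not approved — the Series D shares did not give the required vote.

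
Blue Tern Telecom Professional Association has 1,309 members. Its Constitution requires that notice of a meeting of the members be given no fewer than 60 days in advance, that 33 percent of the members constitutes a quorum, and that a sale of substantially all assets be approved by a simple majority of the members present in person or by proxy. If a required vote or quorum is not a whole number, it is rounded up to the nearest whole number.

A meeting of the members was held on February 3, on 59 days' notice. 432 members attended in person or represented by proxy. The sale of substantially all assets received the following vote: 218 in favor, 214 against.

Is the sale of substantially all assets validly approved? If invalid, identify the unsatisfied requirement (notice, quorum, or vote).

Notice: 59 days given; 60 required. Not satisfied.
Quorum: 33% of 1,309 = 431.97, rounded up to 432; 432 present. Satisfied.
Vote: requires a majority of those present (432); a majority of 432 is 217, so 217 needed; 218 in favor. Satisfied.

Invalid — notice requirement not satisfied.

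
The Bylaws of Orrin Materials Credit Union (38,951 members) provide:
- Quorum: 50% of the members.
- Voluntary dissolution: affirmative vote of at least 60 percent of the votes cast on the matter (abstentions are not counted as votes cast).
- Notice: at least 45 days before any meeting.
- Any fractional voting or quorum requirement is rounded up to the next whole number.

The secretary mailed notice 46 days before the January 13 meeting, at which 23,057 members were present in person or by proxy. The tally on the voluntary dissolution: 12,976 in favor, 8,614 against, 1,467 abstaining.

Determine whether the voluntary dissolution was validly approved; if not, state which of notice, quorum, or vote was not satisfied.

Valid — all requirements satisfied.

Notice: 46 days given; 45 required. Satisfied.
Quorum: 50% of 38,951 = 19,475.50, rounded up to 19,476; 23,057 present. Satisfied.
Vote: requires three-fifths of the votes cast (23,057 − 1,467 abstaining = 21,590); 3/5 of 21590 = 12954, so 12,954 needed; 12,976 in favor. Satisfied.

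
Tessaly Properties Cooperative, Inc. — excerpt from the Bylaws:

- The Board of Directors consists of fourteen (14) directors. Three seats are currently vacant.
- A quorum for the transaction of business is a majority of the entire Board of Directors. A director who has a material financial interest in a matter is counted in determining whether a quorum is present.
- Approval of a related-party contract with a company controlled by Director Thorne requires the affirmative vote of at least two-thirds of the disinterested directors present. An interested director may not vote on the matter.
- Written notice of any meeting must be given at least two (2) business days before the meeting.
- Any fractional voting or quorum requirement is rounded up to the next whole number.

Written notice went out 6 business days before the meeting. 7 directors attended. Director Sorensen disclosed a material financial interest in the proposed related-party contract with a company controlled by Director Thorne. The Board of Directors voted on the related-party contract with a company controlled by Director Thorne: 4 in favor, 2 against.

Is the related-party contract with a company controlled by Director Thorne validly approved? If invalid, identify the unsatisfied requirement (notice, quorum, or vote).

Invalid — quorum requirement not satisfied.

Notice: 6 business days given; 2 required (6 ≥ 2). Satisfied.
Quorum: 7 present (interested directors count toward quorum); quorum is 8. Not satisfied.
Vote: the related-party contract with a company controlled by Director Thorne requires two-thirds of the disinterested directors present (7 − 1 = 6). 2/3 of 6 = 4, so 4 affirmative votes are needed; 4 voted in favor. Satisfied. (Moot — without a quorum no business can be validly transacted.)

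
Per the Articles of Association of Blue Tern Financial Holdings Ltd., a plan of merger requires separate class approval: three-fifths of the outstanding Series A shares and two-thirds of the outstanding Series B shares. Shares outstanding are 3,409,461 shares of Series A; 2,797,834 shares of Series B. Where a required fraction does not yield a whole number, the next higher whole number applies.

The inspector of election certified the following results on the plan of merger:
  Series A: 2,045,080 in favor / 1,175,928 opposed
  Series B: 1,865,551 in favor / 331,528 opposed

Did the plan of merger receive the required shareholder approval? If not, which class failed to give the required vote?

Not approved — the Series A shares did not give the required vote.

Series A: 3/5 of 3409461 = 2045676.60, rounded up to 2045677; 2,045,677 required, 2,045,080 in favor — not approved.
Series B: 2/3 of 2797834 = 1865222.67, rounded up to 1865223; 1,865,223 required, 1,865,551 in favor — approved.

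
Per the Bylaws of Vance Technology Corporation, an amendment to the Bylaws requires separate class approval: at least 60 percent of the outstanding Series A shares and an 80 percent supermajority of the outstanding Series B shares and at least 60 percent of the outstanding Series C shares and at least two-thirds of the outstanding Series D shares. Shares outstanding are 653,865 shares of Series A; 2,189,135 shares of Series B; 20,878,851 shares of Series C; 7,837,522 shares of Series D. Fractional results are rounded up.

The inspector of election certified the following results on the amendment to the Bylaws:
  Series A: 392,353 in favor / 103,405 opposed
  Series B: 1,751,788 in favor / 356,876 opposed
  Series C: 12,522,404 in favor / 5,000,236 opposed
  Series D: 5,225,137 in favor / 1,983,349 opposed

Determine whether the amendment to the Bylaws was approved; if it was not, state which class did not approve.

Series A: 3/5 of 653865 = 392319; 392,319 required, 392,353 in favor — approved.
Series B: 4/5 of 2189135 = 1751308; 1,751,308 required, 1,751,788 in favor — approved.
Series C: 3/5 of 20878851 = 12527310.60, rounded up to 12527311; 12,527,311 required, 12,522,404 in favor — not approved.
Series D: 2/3 of 7837522 = 5225014.67, rounded up to 5225015; 5,225,015 required, 5,225,137 in favor — approved.

Not approved — the Series C shares did not give the required vote.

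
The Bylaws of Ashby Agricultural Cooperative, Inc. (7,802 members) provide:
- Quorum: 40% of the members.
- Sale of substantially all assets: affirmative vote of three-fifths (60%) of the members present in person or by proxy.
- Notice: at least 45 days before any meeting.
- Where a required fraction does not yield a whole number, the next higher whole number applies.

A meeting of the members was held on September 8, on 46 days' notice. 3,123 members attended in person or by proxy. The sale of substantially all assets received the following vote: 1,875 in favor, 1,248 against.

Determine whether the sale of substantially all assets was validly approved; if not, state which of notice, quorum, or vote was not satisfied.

Notice: 46 days given; 45 required. Satisfied.
Quorum: 40% of 7,802 = 3,120.80, rounded up to 3,121; 3,123 present. Satisfied.
Vote: requires three-fifths of those present (3,123); 3/5 of 3123 = 1873.80, rounded up to 1874, so 1,874 needed; 1,875 in favor. Satisfied.

Valid — all requirements satisfied.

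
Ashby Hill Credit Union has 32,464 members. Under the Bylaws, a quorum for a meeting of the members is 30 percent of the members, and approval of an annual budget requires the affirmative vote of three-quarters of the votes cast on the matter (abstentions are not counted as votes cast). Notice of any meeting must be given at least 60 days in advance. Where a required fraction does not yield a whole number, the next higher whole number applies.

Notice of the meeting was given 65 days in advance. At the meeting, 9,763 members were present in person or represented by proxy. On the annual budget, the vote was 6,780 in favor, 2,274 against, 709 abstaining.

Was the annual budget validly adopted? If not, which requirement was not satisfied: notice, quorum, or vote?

Invalid — vote requirement not satisfied.

Notice: 65 days given; 60 required. Satisfied.
Quorum: 30% of 32,464 = 9,739.20, rounded up to 9,740; 9,763 present. Satisfied.
Vote: requires three-fourths of the votes cast (9,763 − 709 abstaining = 9,054); 3/4 of 9054 = 6790.50, rounded up to 6791, so 6,791 needed; 6,780 in favor. Not satisfied.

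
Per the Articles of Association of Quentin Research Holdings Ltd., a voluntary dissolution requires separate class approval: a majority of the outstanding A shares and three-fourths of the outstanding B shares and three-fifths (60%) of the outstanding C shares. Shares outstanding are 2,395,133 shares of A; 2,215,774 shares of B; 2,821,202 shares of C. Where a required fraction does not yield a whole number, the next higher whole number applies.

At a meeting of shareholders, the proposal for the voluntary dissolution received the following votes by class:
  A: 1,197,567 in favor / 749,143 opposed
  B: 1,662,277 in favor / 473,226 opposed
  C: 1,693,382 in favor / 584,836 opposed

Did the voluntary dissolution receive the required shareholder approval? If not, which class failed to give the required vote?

A: a majority of 2395133 is 1197567; 1,197,567 required, 1,197,567 in favor — approved.
B: 3/4 of 2215774 = 1661830.50, rounded up to 1661831; 1,661,831 required, 1,662,277 in favor — approved.
C: 3/5 of 2821202 = 1692721.20, rounded up to 1692722; 1,692,722 required, 1,693,382 in favor — approved.

Approved — every class gave the required vote.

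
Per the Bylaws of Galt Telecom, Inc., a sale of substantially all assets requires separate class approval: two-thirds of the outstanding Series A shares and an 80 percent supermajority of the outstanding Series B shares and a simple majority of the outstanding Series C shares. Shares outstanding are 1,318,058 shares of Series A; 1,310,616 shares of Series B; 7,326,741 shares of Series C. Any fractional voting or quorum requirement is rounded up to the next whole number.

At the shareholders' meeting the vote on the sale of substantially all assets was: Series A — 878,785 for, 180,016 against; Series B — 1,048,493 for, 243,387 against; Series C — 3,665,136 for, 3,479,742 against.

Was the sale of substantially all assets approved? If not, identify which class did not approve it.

Series A: 2/3 of 1318058 = 878705.33, rounded up to 878706; 878,706 required, 878,785 in favor — approved.
Series B: 4/5 of 1310616 = 1048492.80, rounded up to 1048493; 1,048,493 required, 1,048,493 in favor — approved.
Series C: a majority of 7326741 is 3663371; 3,663,371 required, 3,665,136 in favor — approved.

Approved — every class gave the required vote.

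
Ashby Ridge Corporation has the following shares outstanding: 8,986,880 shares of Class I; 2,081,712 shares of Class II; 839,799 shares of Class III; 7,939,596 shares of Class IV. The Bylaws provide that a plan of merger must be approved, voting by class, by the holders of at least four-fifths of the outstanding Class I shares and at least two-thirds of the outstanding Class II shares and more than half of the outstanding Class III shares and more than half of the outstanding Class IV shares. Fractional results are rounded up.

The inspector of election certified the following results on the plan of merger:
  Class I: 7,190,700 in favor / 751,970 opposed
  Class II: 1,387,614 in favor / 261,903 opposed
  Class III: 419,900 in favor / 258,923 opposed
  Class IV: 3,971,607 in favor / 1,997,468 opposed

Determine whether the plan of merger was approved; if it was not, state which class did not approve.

Not approved — the Class II shares did not give the required vote.

Class I: 4/5 of 8986880 = 7189504; 7,189,504 required, 7,190,700 in favor — approved.
Class II: 2/3 of 2081712 = 1387808; 1,387,808 required, 1,387,614 in favor — not approved.
Class III: a majority of 839799 is 419900; 419,900 required, 419,900 in favor — approved.
Class IV: a majority of 7939596 is 3969799; 3,969,799 required, 3,971,607 in favor — approved.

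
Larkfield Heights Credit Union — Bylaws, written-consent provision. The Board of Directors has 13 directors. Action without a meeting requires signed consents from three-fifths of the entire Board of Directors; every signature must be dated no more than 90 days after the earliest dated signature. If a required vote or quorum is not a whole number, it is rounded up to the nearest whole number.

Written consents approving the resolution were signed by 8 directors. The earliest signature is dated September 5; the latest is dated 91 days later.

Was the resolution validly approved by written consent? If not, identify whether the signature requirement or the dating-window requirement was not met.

Not effective — dating-window requirement not satisfied.

Signatures required: three-fifths of 13 — 3/5 of 13 = 7.80, rounded up to 8, so 8 needed; 8 signed. Sufficient.
Dating window: the latest signature is 91 days after the earliest; the limit is 90 days. Outside the window.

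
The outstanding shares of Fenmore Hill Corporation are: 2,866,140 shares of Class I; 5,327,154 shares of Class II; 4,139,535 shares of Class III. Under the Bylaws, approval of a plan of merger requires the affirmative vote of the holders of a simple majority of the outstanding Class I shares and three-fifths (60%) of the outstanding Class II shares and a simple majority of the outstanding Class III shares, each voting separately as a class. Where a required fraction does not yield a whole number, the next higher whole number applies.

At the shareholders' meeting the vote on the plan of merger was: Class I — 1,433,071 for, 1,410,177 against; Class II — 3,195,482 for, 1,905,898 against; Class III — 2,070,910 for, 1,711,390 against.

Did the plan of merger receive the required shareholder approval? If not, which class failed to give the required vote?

Class I: a majority of 2866140 is 1433071; 1,433,071 required, 1,433,071 in favor — approved.
Class II: 3/5 of 5327154 = 3196292.40, rounded up to 3196293; 3,196,293 required, 3,195,482 in favor — not approved.
Class III: a majority of 4139535 is 2069768; 2,069,768 required, 2,070,910 in favor — approved.

Not approved — the Class II shares did not give the required vote.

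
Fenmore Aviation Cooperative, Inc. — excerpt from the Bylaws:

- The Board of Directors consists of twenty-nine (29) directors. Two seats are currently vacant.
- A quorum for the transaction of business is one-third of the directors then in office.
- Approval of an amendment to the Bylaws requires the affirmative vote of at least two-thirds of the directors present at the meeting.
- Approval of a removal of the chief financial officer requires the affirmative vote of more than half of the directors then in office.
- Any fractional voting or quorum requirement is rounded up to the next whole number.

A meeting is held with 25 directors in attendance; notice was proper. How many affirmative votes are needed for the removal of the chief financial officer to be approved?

14

The removal of the chief financial officer requires a majority of the directors then in office (27).
A majority of 27 is 14.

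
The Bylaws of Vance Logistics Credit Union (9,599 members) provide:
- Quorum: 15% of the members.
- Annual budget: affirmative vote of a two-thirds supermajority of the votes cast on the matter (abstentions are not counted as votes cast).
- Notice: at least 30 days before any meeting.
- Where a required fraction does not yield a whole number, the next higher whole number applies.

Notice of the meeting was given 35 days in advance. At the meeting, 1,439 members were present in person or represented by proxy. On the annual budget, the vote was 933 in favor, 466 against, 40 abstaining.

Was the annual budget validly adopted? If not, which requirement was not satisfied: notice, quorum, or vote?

Notice: 35 days given; 30 required. Satisfied.
Quorum: 15% of 9,599 = 1,439.85, rounded up to 1,440; 1,439 present. Not satisfied.
Vote: requires two-thirds of the votes cast (1,439 − 40 abstaining = 1,399); 2/3 of 1399 = 932.67, rounded up to 933, so 933 needed; 933 in favor. Satisfied.

Invalid — quorum requirement not satisfied.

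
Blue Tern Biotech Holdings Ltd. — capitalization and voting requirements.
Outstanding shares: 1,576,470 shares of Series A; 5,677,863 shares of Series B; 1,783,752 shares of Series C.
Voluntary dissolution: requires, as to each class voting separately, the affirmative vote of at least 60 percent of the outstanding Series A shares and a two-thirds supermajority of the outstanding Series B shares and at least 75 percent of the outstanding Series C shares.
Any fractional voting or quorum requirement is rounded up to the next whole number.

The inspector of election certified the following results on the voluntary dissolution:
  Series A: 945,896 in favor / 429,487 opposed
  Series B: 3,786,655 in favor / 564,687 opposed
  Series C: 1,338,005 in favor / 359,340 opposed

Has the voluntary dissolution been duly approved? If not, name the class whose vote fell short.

Series A: 3/5 of 1576470 = 945882; 945,882 required, 945,896 in favor — approved.
Series B: 2/3 of 5677863 = 3785242; 3,785,242 required, 3,786,655 in favor — approved.
Series C: 3/4 of 1783752 = 1337814; 1,337,814 required, 1,338,005 in favor — approved.

Approved — every class gave the required vote.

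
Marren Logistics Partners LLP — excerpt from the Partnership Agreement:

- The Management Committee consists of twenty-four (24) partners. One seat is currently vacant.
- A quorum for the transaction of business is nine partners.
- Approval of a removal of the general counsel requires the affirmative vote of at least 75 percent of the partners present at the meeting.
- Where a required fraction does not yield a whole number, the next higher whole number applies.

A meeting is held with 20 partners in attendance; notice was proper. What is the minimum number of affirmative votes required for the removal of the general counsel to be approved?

15

The removal of the general counsel requires three-fourths of the partners present (20).
3/4 of 20 = 15.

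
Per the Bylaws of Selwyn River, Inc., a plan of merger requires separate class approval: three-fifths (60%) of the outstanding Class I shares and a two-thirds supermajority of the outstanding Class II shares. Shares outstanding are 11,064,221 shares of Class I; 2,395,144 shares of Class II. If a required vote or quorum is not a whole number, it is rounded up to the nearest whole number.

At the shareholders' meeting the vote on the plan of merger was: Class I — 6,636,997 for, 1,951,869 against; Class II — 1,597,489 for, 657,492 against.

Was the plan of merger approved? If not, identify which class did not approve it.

Class I: 3/5 of 11064221 = 6638532.60, rounded up to 6638533; 6,638,533 required, 6,636,997 in favor — not approved.
Class II: 2/3 of 2395144 = 1596762.67, rounded up to 1596763; 1,596,763 required, 1,597,489 in favor — approved.

Not approved — the Class I shares did not give the required vote.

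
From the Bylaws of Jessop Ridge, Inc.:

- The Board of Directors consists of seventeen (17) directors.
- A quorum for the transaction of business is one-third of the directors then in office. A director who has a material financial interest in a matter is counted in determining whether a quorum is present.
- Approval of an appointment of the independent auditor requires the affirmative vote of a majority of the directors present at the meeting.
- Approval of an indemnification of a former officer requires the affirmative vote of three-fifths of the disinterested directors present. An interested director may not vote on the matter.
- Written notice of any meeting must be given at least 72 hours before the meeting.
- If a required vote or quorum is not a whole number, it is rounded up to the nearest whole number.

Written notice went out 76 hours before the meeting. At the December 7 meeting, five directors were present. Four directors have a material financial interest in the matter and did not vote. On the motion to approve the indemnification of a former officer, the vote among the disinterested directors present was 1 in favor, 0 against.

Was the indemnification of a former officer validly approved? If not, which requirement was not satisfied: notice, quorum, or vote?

Invalid — quorum requirement not satisfied.

Notice: 76 hours given; 72 required (76 ≥ 72). Satisfied.
Quorum: 5 present (interested directors count toward quorum); quorum is 6. Not satisfied.
Vote: the indemnification of a former officer requires three-fifths of the disinterested directors present (5 − 4 = 1). 3/5 of 1 = 0.60, rounded up to 1, so 1 affirmative vote is needed; 1 voted in favor. Satisfied. (Moot — without a quorum no business can be validly transacted.)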